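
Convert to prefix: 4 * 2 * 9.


left-to-right (same/higher precedence on left): tree is (* (* 4 2) 9)
Prefix: * * 4 2 9


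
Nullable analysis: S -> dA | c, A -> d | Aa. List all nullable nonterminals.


A nonterminal is nullable iff some alternative derives ε (directly, or every symbol in it is nullable)
Nullable: {}


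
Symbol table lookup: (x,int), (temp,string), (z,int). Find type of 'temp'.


Lookup 'temp' → type string


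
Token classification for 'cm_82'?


Pattern: letter/underscore followed by alphanumerics, not a keyword
Type: IDENTIFIER


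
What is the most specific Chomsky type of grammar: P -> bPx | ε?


Single nonterminal LHS, but b^n x^n is not regular
Classification: Type 2 (Context-Free)


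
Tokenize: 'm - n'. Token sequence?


Scan left to right, longest-match per lexeme
Tokens: ID(m), OP(-), ID(n)


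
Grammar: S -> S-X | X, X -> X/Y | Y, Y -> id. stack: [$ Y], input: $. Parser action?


'Y' (not preceded by X/) is the handle for X -> Y
Action: reduce (X -> Y)


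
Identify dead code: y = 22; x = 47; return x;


y is assigned but never read
Dead: 'y = 22'


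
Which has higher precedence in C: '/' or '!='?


'/' is multiplicative (level 10); '!=' is equality (level 6)
Higher level binds tighter
'/' has higher precedence than '!='


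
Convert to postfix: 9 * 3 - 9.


Left to right (same or higher precedence on left)
Postfix: 9 3 * 9 -


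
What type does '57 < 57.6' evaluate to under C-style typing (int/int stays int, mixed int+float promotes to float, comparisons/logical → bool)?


Operand types: int < float
Rule: comparison yields bool
Result type: bool


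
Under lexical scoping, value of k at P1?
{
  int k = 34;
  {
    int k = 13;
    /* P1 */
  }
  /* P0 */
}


k declared in the same block as P1
k = 13


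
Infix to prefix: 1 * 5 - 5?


left-to-right (same/higher precedence on left): tree is (- (* 1 5) 5)
Prefix: - * 1 5 5


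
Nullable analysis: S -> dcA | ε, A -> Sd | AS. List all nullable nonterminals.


A nonterminal is nullable iff some alternative derives ε (directly, or every symbol in it is nullable)
Nullable: {S}


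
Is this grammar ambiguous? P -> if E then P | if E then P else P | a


dangling else: 'if E then if E then a else a' parses two ways
Ambiguous


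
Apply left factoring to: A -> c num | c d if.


Common prefix: 'c'
Factored: A -> c A', A' -> num | d if


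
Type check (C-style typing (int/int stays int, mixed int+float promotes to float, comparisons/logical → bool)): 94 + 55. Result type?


Operand types: int + int
Rule: mixed int/float promotes to float; int/int stays int
Result type: int


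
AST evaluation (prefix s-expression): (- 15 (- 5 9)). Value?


Evaluate inner: (- 5 9) = -4
Evaluate root: (- 15 -4) = 19
Result: 19


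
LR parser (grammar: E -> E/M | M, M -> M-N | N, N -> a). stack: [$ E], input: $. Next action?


start symbol E on stack, input exhausted
Action: accept


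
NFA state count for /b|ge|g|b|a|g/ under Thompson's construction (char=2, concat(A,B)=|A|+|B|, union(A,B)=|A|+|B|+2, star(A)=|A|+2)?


Syntax tree has 7 char leaf(s), 5 union(s), 0 star(s)
chars contribute 7×2 = 14; each union adds +2; each star adds +2
Total: 14 + 10 + 0 = 24 states


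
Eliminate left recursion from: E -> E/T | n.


Left-recursive alternatives: E/T; non-recursive: n
Introduce E': E -> nE', E' -> /TE' | ε


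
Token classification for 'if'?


Pattern: reserved word
Type: KEYWORD


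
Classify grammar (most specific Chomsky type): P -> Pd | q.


Left-linear: every RHS is a terminal or one nonterminal followed by a terminal
Classification: Type 3 (Regular)


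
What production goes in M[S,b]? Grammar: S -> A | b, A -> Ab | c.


For [S, b]: 'b' ∈ FIRST(b)
Entry: S -> b


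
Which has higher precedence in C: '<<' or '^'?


'<<' is shift (level 8); '^' is bitwise XOR (level 4)
Higher level binds tighter
'<<' has higher precedence than '^'


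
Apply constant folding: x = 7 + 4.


7 + 4 = 11 at compile time
Optimized: x = 11


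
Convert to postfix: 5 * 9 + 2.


Left to right (same or higher precedence on left)
Postfix: 5 9 * 2 +


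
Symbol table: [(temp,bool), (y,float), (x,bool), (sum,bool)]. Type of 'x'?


Lookup 'x' → type bool


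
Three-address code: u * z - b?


Break into single-operator statements:
t1 = u * z
t2 = t1 - b


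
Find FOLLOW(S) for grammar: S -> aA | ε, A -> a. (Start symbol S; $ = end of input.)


$ ∈ FOLLOW(S). For each A -> αBβ: add FIRST(β)\{ε} to FOLLOW(B); if β nullable, add FOLLOW(A).
FOLLOW(S) = {$}


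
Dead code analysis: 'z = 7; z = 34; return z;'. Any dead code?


first assignment to z is overwritten before any read
Dead: 'z = 7'


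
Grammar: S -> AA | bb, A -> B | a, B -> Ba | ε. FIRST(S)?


Per alternative of S: FIRST(AA) = {a, ε}; FIRST(bb) = {b}
FIRST(S) = {a, b, ε}


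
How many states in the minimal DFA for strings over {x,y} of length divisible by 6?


Track length mod 6: states 0..5, accept at 0
Minimal DFA: 6 states


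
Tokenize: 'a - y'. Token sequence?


Scan left to right, longest-match per lexeme
Tokens: ID(a), OP(-), ID(y)


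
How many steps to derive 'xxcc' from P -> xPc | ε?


Derivation: P => xPc => xxPcc => xxcc
Steps: 3


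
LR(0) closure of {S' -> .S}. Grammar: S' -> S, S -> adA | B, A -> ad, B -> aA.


Start: S' -> .S
For each item with dot before a nonterminal B, add B -> .γ for every B-production
Closure: [S' -> .S, S -> .adA, S -> .B, B -> .aA]


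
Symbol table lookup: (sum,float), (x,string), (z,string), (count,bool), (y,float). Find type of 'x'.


Lookup 'x' → type string


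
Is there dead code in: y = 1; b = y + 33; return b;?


y is read by b's definition; b is returned
No dead code


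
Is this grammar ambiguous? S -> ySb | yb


balanced y^n…b^n: each string has a unique parse
Unambiguous


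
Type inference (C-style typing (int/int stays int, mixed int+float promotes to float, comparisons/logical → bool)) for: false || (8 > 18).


Operand types: bool || bool
Rule: logical operators take bool operands and yield bool
Result type: bool


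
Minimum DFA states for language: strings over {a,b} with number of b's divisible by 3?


Track (count of b) mod 3: states 0..2, accept at 0
Minimal DFA: 3 states


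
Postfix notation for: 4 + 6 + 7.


Left to right (same or higher precedence on left)
Postfix: 4 6 + 7 +


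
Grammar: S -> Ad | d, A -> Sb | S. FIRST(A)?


Per alternative of A: FIRST(Sb) = {d}; FIRST(S) = {d}
FIRST(A) = {d}


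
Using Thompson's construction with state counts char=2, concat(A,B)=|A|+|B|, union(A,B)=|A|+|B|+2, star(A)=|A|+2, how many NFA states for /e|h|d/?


Syntax tree has 3 char leaf(s), 2 union(s), 0 star(s)
chars contribute 3×2 = 6; each union adds +2; each star adds +2
Total: 6 + 4 + 0 = 10 states


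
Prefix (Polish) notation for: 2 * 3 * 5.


left-to-right (same/higher precedence on left): tree is (* (* 2 3) 5)
Prefix: * * 2 3 5


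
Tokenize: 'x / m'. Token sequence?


Scan left to right, longest-match per lexeme
Tokens: ID(x), OP(/), ID(m)


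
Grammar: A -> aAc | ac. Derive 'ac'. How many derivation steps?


Derivation: A => ac
Steps: 1


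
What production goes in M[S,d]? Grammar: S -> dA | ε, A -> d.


For [S, d]: 'd' ∈ FIRST(dA)
Entry: S -> dA


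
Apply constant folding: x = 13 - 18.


13 - 18 = -5 at compile time
Optimized: x = -5


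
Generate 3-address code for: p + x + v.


Break into single-operator statements:
t1 = p + x
t2 = t1 + v


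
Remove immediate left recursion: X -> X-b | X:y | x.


Left-recursive alternatives: X-b, X:y; non-recursive: x
Introduce X': X -> xX', X' -> -bX' | :yX' | ε


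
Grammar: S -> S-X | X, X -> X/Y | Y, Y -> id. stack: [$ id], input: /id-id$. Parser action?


'id' on top is the handle for Y -> id
Action: reduce (Y -> id)


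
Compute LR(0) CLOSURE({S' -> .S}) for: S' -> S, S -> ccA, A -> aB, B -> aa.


Start: S' -> .S
For each item with dot before a nonterminal B, add B -> .γ for every B-production
Closure: [S' -> .S, S -> .ccA]


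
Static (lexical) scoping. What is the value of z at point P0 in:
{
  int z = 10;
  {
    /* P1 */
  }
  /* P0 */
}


z declared in the same block as P0
z = 10


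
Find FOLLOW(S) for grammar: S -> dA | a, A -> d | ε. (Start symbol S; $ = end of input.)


$ ∈ FOLLOW(S). For each A -> αBβ: add FIRST(β)\{ε} to FOLLOW(B); if β nullable, add FOLLOW(A).
FOLLOW(S) = {$}


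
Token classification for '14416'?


Pattern: digits only
Type: INTEGER_LITERAL


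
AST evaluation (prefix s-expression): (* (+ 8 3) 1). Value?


Evaluate inner: (+ 8 3) = 11
Evaluate root: (* 11 1) = 11
Result: 11


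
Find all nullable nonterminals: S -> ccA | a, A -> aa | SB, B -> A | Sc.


A nonterminal is nullable iff some alternative derives ε (directly, or every symbol in it is nullable)
Nullable: {}


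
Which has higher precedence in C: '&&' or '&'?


'&' is bitwise AND (level 5); '&&' is logical AND (level 2)
Higher level binds tighter
'&' has higher precedence than '&&'


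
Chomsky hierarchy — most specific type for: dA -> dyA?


LHS has context (more than one symbol) and |LHS| ≤ |RHS|
Classification: Type 1 (Context-Sensitive)


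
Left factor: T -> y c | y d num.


Common prefix: 'y'
Factored: T -> y T', T' -> c | d num


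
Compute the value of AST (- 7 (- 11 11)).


Evaluate inner: (- 11 11) = 0
Evaluate root: (- 7 0) = 7
Result: 7


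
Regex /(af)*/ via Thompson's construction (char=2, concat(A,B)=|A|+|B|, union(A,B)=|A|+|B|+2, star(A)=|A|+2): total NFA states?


Syntax tree has 2 char leaf(s), 0 union(s), 1 star(s)
chars contribute 2×2 = 4; each union adds +2; each star adds +2
Total: 4 + 0 + 2 = 6 states


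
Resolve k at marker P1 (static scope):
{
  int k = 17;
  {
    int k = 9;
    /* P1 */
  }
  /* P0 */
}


k declared in the same block as P1
k = 9


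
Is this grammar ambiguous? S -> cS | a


right-linear, alternatives start with distinct terminals 'c' vs 'a': unique leftmost derivation
Unambiguous


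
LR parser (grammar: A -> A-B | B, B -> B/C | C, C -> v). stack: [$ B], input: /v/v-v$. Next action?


shift '/' to continue B -> B/C
Action: shift


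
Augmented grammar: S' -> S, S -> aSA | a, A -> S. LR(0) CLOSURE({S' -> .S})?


Start: S' -> .S
For each item with dot before a nonterminal B, add B -> .γ for every B-production
Closure: [S' -> .S, S -> .aSA, S -> .a]


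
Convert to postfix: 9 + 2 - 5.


Left to right (same or higher precedence on left)
Postfix: 9 2 + 5 -


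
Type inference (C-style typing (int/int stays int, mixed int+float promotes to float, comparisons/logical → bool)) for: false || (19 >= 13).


Operand types: bool || bool
Rule: logical operators take bool operands and yield bool
Result type: bool


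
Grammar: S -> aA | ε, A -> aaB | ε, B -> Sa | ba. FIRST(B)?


Per alternative of B: FIRST(Sa) = {a}; FIRST(ba) = {b}
FIRST(B) = {a, b}


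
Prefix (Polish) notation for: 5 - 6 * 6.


'*' binds tighter: tree is (- 5 (* 6 6))
Prefix: - 5 * 6 6


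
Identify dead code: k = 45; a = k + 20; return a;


k is read by a's definition; a is returned
No dead code


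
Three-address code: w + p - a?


Break into single-operator statements:
t1 = w + p
t2 = t1 - a


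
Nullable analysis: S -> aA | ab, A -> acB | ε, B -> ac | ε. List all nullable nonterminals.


A nonterminal is nullable iff some alternative derives ε (directly, or every symbol in it is nullable)
Nullable: {A, B}


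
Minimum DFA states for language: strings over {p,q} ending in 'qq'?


Track the longest suffix of input matching a prefix of 'qq': 3 classes (prefixes of length 0..2)
Minimal DFA: 3 states


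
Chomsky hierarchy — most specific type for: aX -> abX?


LHS has context (more than one symbol) and |LHS| ≤ |RHS|
Classification: Type 1 (Context-Sensitive)


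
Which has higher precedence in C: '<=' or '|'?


'<=' is relational (level 7); '|' is bitwise OR (level 3)
Higher level binds tighter
'<=' has higher precedence than '|'


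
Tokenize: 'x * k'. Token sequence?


Scan left to right, longest-match per lexeme
Tokens: ID(x), OP(*), ID(k)


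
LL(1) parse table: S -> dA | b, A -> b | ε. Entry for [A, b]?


For [A, b]: 'b' ∈ FIRST(b)
Entry: A -> b


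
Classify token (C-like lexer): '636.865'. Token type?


Pattern: digits with a decimal point
Type: FLOAT_LITERAL


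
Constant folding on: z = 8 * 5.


8 * 5 = 40 at compile time
Optimized: z = 40


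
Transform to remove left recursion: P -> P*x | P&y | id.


Left-recursive alternatives: P*x, P&y; non-recursive: id
Introduce P': P -> idP', P' -> *xP' | &yP' | ε


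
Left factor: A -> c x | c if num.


Common prefix: 'c'
Factored: A -> c A', A' -> x | if num


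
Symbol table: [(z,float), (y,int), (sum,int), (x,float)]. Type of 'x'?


Lookup 'x' → type float


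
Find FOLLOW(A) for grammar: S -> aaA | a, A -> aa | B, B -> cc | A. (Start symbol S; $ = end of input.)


$ ∈ FOLLOW(S). For each A -> αBβ: add FIRST(β)\{ε} to FOLLOW(B); if β nullable, add FOLLOW(A).
FOLLOW(A) = {$}


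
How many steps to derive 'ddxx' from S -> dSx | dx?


Derivation: S => dSx => ddxx
Steps: 2


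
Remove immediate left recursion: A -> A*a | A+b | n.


Left-recursive alternatives: A*a, A+b; non-recursive: n
Introduce A': A -> nA', A' -> *aA' | +bA' | ε


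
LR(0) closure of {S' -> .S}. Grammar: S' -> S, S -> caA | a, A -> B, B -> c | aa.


Start: S' -> .S
For each item with dot before a nonterminal B, add B -> .γ for every B-production
Closure: [S' -> .S, S -> .caA, S -> .a]


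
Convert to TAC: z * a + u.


Break into single-operator statements:
t1 = z * a
t2 = t1 + u


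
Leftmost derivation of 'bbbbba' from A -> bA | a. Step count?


Derivation: A => bA => bbA => bbbA => bbbbA => bbbbbA => bbbbba
Steps: 6


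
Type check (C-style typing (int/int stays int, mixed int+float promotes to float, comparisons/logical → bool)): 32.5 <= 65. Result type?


Operand types: float <= int
Rule: comparison yields bool
Result type: bool


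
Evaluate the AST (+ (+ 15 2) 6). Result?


Evaluate inner: (+ 15 2) = 17
Evaluate root: (+ 17 6) = 23
Result: 23


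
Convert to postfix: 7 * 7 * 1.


Left to right (same or higher precedence on left)
Postfix: 7 7 * 1 *


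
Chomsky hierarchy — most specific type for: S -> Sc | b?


Left-linear: every RHS is a terminal or one nonterminal followed by a terminal
Classification: Type 3 (Regular)


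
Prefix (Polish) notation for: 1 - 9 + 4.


left-to-right (same/higher precedence on left): tree is (+ (- 1 9) 4)
Prefix: + - 1 9 4


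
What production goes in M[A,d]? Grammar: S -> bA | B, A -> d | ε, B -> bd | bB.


For [A, d]: 'd' ∈ FIRST(d)
Entry: A -> d


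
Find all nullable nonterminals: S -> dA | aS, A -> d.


A nonterminal is nullable iff some alternative derives ε (directly, or every symbol in it is nullable)
Nullable: {}


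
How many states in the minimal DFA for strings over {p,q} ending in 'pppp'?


Track the longest suffix of input matching a prefix of 'pppp': 5 classes (prefixes of length 0..4)
Minimal DFA: 5 states


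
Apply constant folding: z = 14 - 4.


14 - 4 = 10 at compile time
Optimized: z = 10


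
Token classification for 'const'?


Pattern: reserved word
Type: KEYWORD


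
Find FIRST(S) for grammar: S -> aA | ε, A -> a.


Per alternative of S: FIRST(aA) = {a}; FIRST(ε) = {ε}
FIRST(S) = {a, ε}


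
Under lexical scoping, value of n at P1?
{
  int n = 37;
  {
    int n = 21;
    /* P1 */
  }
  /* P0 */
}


n declared in the same block as P1
n = 21


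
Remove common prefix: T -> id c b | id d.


Common prefix: 'id'
Factored: T -> id T', T' -> c b | d


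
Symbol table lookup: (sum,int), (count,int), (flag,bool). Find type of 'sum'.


Lookup 'sum' → type int


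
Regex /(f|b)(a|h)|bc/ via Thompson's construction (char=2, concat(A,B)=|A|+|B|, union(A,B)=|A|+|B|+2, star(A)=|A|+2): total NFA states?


Syntax tree has 6 char leaf(s), 3 union(s), 0 star(s)
chars contribute 6×2 = 12; each union adds +2; each star adds +2
Total: 12 + 6 + 0 = 18 states


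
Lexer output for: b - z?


Scan left to right, longest-match per lexeme
Tokens: ID(b), OP(-), ID(z)


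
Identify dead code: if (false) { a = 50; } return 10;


condition is constant false, so the whole block is unreachable
Dead: 'if (false) { a = 50; }'


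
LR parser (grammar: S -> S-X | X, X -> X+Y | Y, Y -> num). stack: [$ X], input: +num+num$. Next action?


shift '+' to continue X -> X+Y
Action: shift


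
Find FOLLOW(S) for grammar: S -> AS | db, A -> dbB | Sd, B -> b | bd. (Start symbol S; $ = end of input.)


$ ∈ FOLLOW(S). For each A -> αBβ: add FIRST(β)\{ε} to FOLLOW(B); if β nullable, add FOLLOW(A).
FOLLOW(S) = {$, d}


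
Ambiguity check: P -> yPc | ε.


balanced y^n…c^n: each string has a unique parse
Unambiguous


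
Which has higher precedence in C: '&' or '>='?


'>=' is relational (level 7); '&' is bitwise AND (level 5)
Higher level binds tighter
'>=' has higher precedence than '&'


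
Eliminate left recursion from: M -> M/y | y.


Left-recursive alternatives: M/y; non-recursive: y
Introduce M': M -> yM', M' -> /yM' | ε


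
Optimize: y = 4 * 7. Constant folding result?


4 * 7 = 28 at compile time
Optimized: y = 28


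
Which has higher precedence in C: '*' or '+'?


'*' is multiplicative (level 10); '+' is additive (level 9)
Higher level binds tighter
'*' has higher precedence than '+'


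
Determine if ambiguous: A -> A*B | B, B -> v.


precedence layered via separate nonterminal B: deterministic
Unambiguous


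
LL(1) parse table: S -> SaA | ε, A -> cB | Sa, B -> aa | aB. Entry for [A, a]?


For [A, a]: 'a' ∈ FIRST(Sa)
Entry: A -> Sa


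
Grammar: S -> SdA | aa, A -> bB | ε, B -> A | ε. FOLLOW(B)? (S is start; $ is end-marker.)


$ ∈ FOLLOW(S). For each A -> αBβ: add FIRST(β)\{ε} to FOLLOW(B); if β nullable, add FOLLOW(A).
FOLLOW(B) = {$, d}


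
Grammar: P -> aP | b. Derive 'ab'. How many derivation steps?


Derivation: P => aP => ab
Steps: 2


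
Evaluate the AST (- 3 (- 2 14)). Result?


Evaluate inner: (- 2 14) = -12
Evaluate root: (- 3 -12) = 15
Result: 15


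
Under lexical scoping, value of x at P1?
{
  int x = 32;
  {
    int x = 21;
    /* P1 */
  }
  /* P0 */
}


x declared in the same block as P1
x = 21


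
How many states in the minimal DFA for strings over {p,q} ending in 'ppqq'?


Track the longest suffix of input matching a prefix of 'ppqq': 5 classes (prefixes of length 0..4)
Minimal DFA: 5 states


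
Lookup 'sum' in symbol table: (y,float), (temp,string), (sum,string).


Lookup 'sum' → type string


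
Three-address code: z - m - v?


Break into single-operator statements:
t1 = z - m
t2 = t1 - v


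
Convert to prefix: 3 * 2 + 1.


left-to-right (same/higher precedence on left): tree is (+ (* 3 2) 1)
Prefix: + * 3 2 1


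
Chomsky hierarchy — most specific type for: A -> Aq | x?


Left-linear: every RHS is a terminal or one nonterminal followed by a terminal
Classification: Type 3 (Regular)


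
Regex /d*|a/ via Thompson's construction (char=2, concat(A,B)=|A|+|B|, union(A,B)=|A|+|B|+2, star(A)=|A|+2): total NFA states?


Syntax tree has 2 char leaf(s), 1 union(s), 1 star(s)
chars contribute 2×2 = 4; each union adds +2; each star adds +2
Total: 4 + 2 + 2 = 8 states


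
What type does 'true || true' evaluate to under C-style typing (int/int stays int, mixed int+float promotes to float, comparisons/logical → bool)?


Operand types: bool || bool
Rule: logical operators take bool operands and yield bool
Result type: bool


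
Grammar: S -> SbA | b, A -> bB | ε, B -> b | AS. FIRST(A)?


Per alternative of A: FIRST(bB) = {b}; FIRST(ε) = {ε}
FIRST(A) = {b, ε}


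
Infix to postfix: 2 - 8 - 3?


Left to right (same or higher precedence on left)
Postfix: 2 8 - 3 -


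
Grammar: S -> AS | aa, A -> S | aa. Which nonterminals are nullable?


A nonterminal is nullable iff some alternative derives ε (directly, or every symbol in it is nullable)
Nullable: {}


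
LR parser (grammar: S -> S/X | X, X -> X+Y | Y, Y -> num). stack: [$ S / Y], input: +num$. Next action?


'Y' (not preceded by X+) is the handle for X -> Y
Action: reduce (X -> Y)


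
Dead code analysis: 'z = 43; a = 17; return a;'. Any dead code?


z is assigned but never read
Dead: 'z = 43'


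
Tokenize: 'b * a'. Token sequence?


Scan left to right, longest-match per lexeme
Tokens: ID(b), OP(*), ID(a)


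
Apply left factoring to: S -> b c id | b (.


Common prefix: 'b'
Factored: S -> b S', S' -> c id | (


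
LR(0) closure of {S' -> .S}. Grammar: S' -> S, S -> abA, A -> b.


Start: S' -> .S
For each item with dot before a nonterminal B, add B -> .γ for every B-production
Closure: [S' -> .S, S -> .abA]


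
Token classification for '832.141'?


Pattern: digits with a decimal point
Type: FLOAT_LITERAL


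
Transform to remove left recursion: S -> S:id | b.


Left-recursive alternatives: S:id; non-recursive: b
Introduce S': S -> bS', S' -> :idS' | ε


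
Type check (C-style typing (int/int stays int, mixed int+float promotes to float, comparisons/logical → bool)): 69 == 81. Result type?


Operand types: int == int
Rule: comparison yields bool
Result type: bool


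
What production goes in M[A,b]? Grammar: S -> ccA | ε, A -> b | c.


For [A, b]: 'b' ∈ FIRST(b)
Entry: A -> b


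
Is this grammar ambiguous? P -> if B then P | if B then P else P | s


dangling else: 'if B then if B then s else s' parses two ways
Ambiguous


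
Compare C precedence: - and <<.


'-' is additive (level 9); '<<' is shift (level 8)
Higher level binds tighter
'-' has higher precedence than '<<'


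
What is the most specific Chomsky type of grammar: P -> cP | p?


Right-linear: every RHS is a terminal or a terminal followed by one nonterminal
Classification: Type 3 (Regular)


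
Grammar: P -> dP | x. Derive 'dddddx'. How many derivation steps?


Derivation: P => dP => ddP => dddP => ddddP => dddddP => dddddx
Steps: 6


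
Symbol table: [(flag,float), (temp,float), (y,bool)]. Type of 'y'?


Lookup 'y' → type bool


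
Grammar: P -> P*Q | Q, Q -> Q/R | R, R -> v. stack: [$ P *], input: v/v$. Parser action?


no handle ('P*' is not any RHS); shift 'v'
Action: shift


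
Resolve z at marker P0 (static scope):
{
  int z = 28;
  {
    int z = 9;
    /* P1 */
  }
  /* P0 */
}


z declared in the same block as P0
z = 28


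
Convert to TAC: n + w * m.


Break into single-operator statements:
t1 = w * m
t2 = n + t1


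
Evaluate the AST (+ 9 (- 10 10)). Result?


Evaluate inner: (- 10 10) = 0
Evaluate root: (+ 9 0) = 9
Result: 9


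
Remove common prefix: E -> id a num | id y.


Common prefix: 'id'
Factored: E -> id E', E' -> a num | y


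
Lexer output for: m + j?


Scan left to right, longest-match per lexeme
Tokens: ID(m), OP(+), ID(j)


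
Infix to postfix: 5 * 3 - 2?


Left to right (same or higher precedence on left)
Postfix: 5 3 * 2 -


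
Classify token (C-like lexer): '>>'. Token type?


Pattern: operator symbol
Type: OPERATOR


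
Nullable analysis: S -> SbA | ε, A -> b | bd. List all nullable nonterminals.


A nonterminal is nullable iff some alternative derives ε (directly, or every symbol in it is nullable)
Nullable: {S}


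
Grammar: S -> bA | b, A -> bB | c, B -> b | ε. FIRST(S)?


Per alternative of S: FIRST(bA) = {b}; FIRST(b) = {b}
FIRST(S) = {b}


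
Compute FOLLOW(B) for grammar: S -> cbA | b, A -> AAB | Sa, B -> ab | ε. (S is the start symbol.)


$ ∈ FOLLOW(S). For each A -> αBβ: add FIRST(β)\{ε} to FOLLOW(B); if β nullable, add FOLLOW(A).
FOLLOW(B) = {$, a, b, c}


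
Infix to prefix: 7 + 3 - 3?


left-to-right (same/higher precedence on left): tree is (- (+ 7 3) 3)
Prefix: - + 7 3 3


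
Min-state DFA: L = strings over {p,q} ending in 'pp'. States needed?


Track the longest suffix of input matching a prefix of 'pp': 3 classes (prefixes of length 0..2)
Minimal DFA: 3 states


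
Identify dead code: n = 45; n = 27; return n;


first assignment to n is overwritten before any read
Dead: 'n = 45'


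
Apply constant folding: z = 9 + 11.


9 + 11 = 20 at compile time
Optimized: z = 20


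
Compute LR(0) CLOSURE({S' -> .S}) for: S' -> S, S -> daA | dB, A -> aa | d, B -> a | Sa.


Start: S' -> .S
For each item with dot before a nonterminal B, add B -> .γ for every B-production
Closure: [S' -> .S, S -> .daA, S -> .dB]


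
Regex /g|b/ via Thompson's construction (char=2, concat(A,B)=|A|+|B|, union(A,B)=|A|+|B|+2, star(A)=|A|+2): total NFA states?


Syntax tree has 2 char leaf(s), 1 union(s), 0 star(s)
chars contribute 2×2 = 4; each union adds +2; each star adds +2
Total: 4 + 2 + 0 = 6 states


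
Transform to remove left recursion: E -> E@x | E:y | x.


Left-recursive alternatives: E@x, E:y; non-recursive: x
Introduce E': E -> xE', E' -> @xE' | :yE' | ε


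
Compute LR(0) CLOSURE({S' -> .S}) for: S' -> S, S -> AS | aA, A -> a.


Start: S' -> .S
For each item with dot before a nonterminal B, add B -> .γ for every B-production
Closure: [S' -> .S, S -> .AS, S -> .aA, A -> .a]


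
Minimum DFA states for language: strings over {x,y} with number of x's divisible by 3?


Track (count of x) mod 3: states 0..2, accept at 0
Minimal DFA: 3 states


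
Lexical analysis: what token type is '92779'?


Pattern: digits only
Type: INTEGER_LITERAL


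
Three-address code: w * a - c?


Break into single-operator statements:
t1 = w * a
t2 = t1 - c


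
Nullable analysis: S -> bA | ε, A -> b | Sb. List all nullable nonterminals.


A nonterminal is nullable iff some alternative derives ε (directly, or every symbol in it is nullable)
Nullable: {S}


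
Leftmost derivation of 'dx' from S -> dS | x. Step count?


Derivation: S => dS => dx
Steps: 2


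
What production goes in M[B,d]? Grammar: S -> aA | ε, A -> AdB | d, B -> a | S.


For [B, d]: S is nullable and 'd' ∈ FOLLOW(B)
Entry: B -> S


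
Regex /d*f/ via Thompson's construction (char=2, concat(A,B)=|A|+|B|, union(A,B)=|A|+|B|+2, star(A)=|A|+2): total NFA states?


Syntax tree has 2 char leaf(s), 0 union(s), 1 star(s)
chars contribute 2×2 = 4; each union adds +2; each star adds +2
Total: 4 + 0 + 2 = 6 states


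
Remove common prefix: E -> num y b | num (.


Common prefix: 'num'
Factored: E -> num E', E' -> y b | (


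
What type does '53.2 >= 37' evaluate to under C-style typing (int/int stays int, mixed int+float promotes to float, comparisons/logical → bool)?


Operand types: float >= int
Rule: comparison yields bool
Result type: bool


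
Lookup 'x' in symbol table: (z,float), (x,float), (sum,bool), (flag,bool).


Lookup 'x' → type float


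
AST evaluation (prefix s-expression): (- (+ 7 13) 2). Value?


Evaluate inner: (+ 7 13) = 20
Evaluate root: (- 20 2) = 18
Result: 18


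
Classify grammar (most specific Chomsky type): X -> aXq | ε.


Single nonterminal LHS, but a^n q^n is not regular
Classification: Type 2 (Context-Free)


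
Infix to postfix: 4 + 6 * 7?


* has higher precedence, evaluate 6*7 first
Postfix: 4 6 7 * +


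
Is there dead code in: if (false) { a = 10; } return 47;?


condition is constant false, so the whole block is unreachable
Dead: 'if (false) { a = 10; }'


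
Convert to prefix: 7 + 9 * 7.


'*' binds tighter: tree is (+ 7 (* 9 7))
Prefix: + 7 * 9 7


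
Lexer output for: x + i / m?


Scan left to right, longest-match per lexeme
Tokens: ID(x), OP(+), ID(i), OP(/), ID(m)


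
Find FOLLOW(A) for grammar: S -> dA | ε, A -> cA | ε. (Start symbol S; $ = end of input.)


$ ∈ FOLLOW(S). For each A -> αBβ: add FIRST(β)\{ε} to FOLLOW(B); if β nullable, add FOLLOW(A).
FOLLOW(A) = {$}


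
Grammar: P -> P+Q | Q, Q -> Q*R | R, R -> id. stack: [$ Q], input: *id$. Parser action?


shift '*' to continue Q -> Q*R
Action: shift


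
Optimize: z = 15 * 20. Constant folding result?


15 * 20 = 300 at compile time
Optimized: z = 300


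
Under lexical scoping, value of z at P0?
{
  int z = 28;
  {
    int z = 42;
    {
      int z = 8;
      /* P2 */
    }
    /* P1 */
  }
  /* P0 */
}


z declared in the same block as P0
z = 28


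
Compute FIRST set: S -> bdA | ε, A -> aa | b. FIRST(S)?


Per alternative of S: FIRST(bdA) = {b}; FIRST(ε) = {ε}
FIRST(S) = {b, ε}


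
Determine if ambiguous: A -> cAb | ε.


balanced c^n…b^n: each string has a unique parse
Unambiguous


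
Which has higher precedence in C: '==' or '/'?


'/' is multiplicative (level 10); '==' is equality (level 6)
Higher level binds tighter
'/' has higher precedence than '=='


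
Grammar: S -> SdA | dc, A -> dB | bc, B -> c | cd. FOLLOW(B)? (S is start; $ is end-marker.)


$ ∈ FOLLOW(S). For each A -> αBβ: add FIRST(β)\{ε} to FOLLOW(B); if β nullable, add FOLLOW(A).
FOLLOW(B) = {$, d}


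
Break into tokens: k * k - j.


Scan left to right, longest-match per lexeme
Tokens: ID(k), OP(*), ID(k), OP(-), ID(j)


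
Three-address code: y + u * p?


Break into single-operator statements:
t1 = u * p
t2 = y + t1


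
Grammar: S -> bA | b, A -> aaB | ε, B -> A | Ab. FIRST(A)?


Per alternative of A: FIRST(aaB) = {a}; FIRST(ε) = {ε}
FIRST(A) = {a, ε}


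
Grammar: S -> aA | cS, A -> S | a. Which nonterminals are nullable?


A nonterminal is nullable iff some alternative derives ε (directly, or every symbol in it is nullable)
Nullable: {}


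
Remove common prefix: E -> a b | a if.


Common prefix: 'a'
Factored: E -> a E', E' -> b | if


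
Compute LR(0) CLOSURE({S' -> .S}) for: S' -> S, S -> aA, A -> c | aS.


Start: S' -> .S
For each item with dot before a nonterminal B, add B -> .γ for every B-production
Closure: [S' -> .S, S -> .aA]


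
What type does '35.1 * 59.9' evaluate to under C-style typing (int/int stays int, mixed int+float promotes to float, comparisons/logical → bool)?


Operand types: float * float
Rule: mixed int/float promotes to float; int/int stays int
Result type: float


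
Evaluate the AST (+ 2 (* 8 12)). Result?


Evaluate inner: (* 8 12) = 96
Evaluate root: (+ 2 96) = 98
Result: 98


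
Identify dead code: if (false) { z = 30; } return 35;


condition is constant false, so the whole block is unreachable
Dead: 'if (false) { z = 30; }'


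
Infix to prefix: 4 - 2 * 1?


'*' binds tighter: tree is (- 4 (* 2 1))
Prefix: - 4 * 2 1


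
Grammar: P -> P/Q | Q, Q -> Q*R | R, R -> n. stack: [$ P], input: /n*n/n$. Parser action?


shift '/' to continue P -> P/Q
Action: shift


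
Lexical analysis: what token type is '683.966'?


Pattern: digits with a decimal point
Type: FLOAT_LITERAL


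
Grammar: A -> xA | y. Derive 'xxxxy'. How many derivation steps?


Derivation: A => xA => xxA => xxxA => xxxxA => xxxxy
Steps: 5


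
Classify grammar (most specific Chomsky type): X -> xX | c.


Right-linear: every RHS is a terminal or a terminal followed by one nonterminal
Classification: Type 3 (Regular)


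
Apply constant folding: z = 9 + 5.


9 + 5 = 14 at compile time
Optimized: z = 14


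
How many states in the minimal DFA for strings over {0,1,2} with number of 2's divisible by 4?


Track (count of 2) mod 4: states 0..3, accept at 0
Minimal DFA: 4 states


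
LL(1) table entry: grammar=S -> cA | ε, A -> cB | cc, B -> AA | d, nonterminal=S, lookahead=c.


For [S, c]: 'c' ∈ FIRST(cA)
Entry: S -> cA


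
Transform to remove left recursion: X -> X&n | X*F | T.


Left-recursive alternatives: X&n, X*F; non-recursive: T
Introduce X': X -> TX', X' -> &nX' | *FX' | ε


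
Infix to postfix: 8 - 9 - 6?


Left to right (same or higher precedence on left)
Postfix: 8 9 - 6 -


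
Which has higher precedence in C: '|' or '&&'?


'|' is bitwise OR (level 3); '&&' is logical AND (level 2)
Higher level binds tighter
'|' has higher precedence than '&&'


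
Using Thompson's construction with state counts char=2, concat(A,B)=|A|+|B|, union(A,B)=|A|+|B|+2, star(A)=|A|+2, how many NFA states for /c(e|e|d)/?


Syntax tree has 4 char leaf(s), 2 union(s), 0 star(s)
chars contribute 4×2 = 8; each union adds +2; each star adds +2
Total: 8 + 4 + 0 = 12 states


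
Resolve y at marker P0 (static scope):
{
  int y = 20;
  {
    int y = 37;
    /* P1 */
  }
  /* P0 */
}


y declared in the same block as P0
y = 20


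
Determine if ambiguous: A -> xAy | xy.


balanced x^n…y^n: each string has a unique parse
Unambiguous


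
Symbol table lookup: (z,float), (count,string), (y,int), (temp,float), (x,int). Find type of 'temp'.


Lookup 'temp' → type float


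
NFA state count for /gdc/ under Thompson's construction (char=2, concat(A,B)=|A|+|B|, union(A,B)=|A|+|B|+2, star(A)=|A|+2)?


Syntax tree has 3 char leaf(s), 0 union(s), 0 star(s)
chars contribute 3×2 = 6; each union adds +2; each star adds +2
Total: 6 + 0 + 0 = 6 states


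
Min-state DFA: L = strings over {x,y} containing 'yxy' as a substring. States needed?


KMP-style automaton: 3 progress states + 1 absorbing accept = 4
Minimal DFA: 4 states


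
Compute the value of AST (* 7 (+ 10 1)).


Evaluate inner: (+ 10 1) = 11
Evaluate root: (* 7 11) = 77
Result: 77


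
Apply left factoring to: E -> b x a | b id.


Common prefix: 'b'
Factored: E -> b E', E' -> x a | id


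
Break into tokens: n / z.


Scan left to right, longest-match per lexeme
Tokens: ID(n), OP(/), ID(z)


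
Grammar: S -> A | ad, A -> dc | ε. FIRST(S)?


Per alternative of S: FIRST(A) = {d, ε}; FIRST(ad) = {a}
FIRST(S) = {a, d, ε}


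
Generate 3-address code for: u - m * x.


Break into single-operator statements:
t1 = m * x
t2 = u - t1


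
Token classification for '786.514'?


Pattern: digits with a decimal point
Type: FLOAT_LITERAL


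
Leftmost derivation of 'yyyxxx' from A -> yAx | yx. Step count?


Derivation: A => yAx => yyAxx => yyyxxx
Steps: 3


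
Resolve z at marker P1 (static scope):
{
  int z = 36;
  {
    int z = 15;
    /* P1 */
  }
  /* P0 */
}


z declared in the same block as P1
z = 15


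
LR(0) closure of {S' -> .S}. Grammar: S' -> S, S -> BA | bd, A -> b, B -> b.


Start: S' -> .S
For each item with dot before a nonterminal B, add B -> .γ for every B-production
Closure: [S' -> .S, S -> .BA, S -> .bd, B -> .b]


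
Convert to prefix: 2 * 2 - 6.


left-to-right (same/higher precedence on left): tree is (- (* 2 2) 6)
Prefix: - * 2 2 6


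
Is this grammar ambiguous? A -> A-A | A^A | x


'x-x^x' has two parse trees (no precedence encoded between - and ^)
Ambiguous


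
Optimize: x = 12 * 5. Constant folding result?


12 * 5 = 60 at compile time
Optimized: x = 60


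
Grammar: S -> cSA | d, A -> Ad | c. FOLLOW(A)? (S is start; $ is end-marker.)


$ ∈ FOLLOW(S). For each A -> αBβ: add FIRST(β)\{ε} to FOLLOW(B); if β nullable, add FOLLOW(A).
FOLLOW(A) = {$, c, d}


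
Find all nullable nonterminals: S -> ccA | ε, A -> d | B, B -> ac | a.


A nonterminal is nullable iff some alternative derives ε (directly, or every symbol in it is nullable)
Nullable: {S}


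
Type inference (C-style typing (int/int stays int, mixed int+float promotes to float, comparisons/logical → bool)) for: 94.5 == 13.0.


Operand types: float == float
Rule: comparison yields bool
Result type: bool


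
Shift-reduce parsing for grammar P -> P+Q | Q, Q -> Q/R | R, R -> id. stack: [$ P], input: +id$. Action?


shift '+' to continue P -> P+Q
Action: shift


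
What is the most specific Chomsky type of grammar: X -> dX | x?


Right-linear: every RHS is a terminal or a terminal followed by one nonterminal
Classification: Type 3 (Regular)


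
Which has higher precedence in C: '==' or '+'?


'+' is additive (level 9); '==' is equality (level 6)
Higher level binds tighter
'+' has higher precedence than '=='


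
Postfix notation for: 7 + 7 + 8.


Left to right (same or higher precedence on left)
Postfix: 7 7 + 8 +


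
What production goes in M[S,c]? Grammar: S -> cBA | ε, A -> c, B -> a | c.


For [S, c]: 'c' ∈ FIRST(cBA)
Entry: S -> cBA


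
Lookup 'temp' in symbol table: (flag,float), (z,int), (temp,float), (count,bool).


Lookup 'temp' → type float


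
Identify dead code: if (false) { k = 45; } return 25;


condition is constant false, so the whole block is unreachable
Dead: 'if (false) { k = 45; }'


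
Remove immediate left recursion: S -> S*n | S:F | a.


Left-recursive alternatives: S*n, S:F; non-recursive: a
Introduce S': S -> aS', S' -> *nS' | :FS' | ε


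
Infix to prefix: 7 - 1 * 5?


'*' binds tighter: tree is (- 7 (* 1 5))
Prefix: - 7 * 1 5


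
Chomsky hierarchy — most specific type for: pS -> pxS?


LHS has context (more than one symbol) and |LHS| ≤ |RHS|
Classification: Type 1 (Context-Sensitive)


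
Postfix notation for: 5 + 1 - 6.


Left to right (same or higher precedence on left)
Postfix: 5 1 + 6 -


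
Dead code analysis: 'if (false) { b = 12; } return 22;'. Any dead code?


condition is constant false, so the whole block is unreachable
Dead: 'if (false) { b = 12; }'


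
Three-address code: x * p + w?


Break into single-operator statements:
t1 = x * p
t2 = t1 + w


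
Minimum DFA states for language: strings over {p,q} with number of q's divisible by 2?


Track (count of q) mod 2: states 0..1, accept at 0
Minimal DFA: 2 states


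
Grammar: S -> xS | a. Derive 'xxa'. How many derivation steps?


Derivation: S => xS => xxS => xxa
Steps: 3


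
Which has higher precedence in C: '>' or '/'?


'/' is multiplicative (level 10); '>' is relational (level 7)
Higher level binds tighter
'/' has higher precedence than '>'


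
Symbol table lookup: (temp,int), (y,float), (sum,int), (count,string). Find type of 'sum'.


Lookup 'sum' → type int


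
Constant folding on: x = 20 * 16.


20 * 16 = 320 at compile time
Optimized: x = 320


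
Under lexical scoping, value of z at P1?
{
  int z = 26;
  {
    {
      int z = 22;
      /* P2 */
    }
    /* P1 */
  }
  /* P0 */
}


P1's block does not declare z; resolves to the enclosing declaration at depth 0
z = 26


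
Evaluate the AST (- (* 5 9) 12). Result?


Evaluate inner: (* 5 9) = 45
Evaluate root: (- 45 12) = 33
Result: 33


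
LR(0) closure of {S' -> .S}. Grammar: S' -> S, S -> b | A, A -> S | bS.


Start: S' -> .S
For each item with dot before a nonterminal B, add B -> .γ for every B-production
Closure: [S' -> .S, S -> .b, S -> .A, A -> .S, A -> .bS]


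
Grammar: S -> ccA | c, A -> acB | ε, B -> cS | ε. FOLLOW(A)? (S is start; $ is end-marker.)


$ ∈ FOLLOW(S). For each A -> αBβ: add FIRST(β)\{ε} to FOLLOW(B); if β nullable, add FOLLOW(A).
FOLLOW(A) = {$}
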